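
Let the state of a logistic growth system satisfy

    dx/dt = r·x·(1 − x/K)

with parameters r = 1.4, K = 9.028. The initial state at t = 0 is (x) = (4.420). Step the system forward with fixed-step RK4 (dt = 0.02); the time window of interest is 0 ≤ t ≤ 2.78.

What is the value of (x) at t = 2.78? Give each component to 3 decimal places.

(x) = (8.840)

t=0.000: state=(4.420)
step 1 (dt=0.02): k1=(3.158), k2=(3.159), k3=(3.159), k4=(3.160); state += dt/6·(k1+2k2+2k3+k4)
t=0.020: state=(4.483)
t=0.040: state=(4.546)
t=0.060: state=(4.610)
continuing one RK4 step at a time; state shown every 5 steps (Δt=0.1):
t=0.100: state=(4.736)
t=0.200: state=(5.049)
t=0.300: state=(5.358)
t=0.400: state=(5.658)
t=0.500: state=(5.948)
t=0.600: state=(6.226)
t=0.700: state=(6.489)
t=0.800: state=(6.737)
t=0.900: state=(6.968)
t=1.000: state=(7.182)
t=1.100: state=(7.379)
t=1.200: state=(7.559)
t=1.300: state=(7.723)
t=1.400: state=(7.872)
t=1.500: state=(8.006)
t=1.600: state=(8.126)
t=1.700: state=(8.234)
t=1.800: state=(8.329)
t=1.900: state=(8.414)
t=2.000: state=(8.490)
t=2.100: state=(8.556)
t=2.200: state=(8.615)
t=2.300: state=(8.667)
t=2.400: state=(8.712)
t=2.500: state=(8.752)
t=2.600: state=(8.787)
t=2.700: state=(8.818)
t=2.780: state=(8.840)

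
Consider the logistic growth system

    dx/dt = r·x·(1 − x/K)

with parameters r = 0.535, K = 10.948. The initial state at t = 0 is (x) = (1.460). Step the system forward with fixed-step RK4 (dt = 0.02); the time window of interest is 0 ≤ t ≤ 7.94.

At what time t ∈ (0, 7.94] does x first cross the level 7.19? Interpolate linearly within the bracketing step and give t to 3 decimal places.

t = 4.711

t=0.000: state=(1.460)
step 1 (dt=0.02): k1=(0.677), k2=(0.680), k3=(0.680), k4=(0.682); state += dt/6·(k1+2k2+2k3+k4)
t=0.020: state=(1.474)
t=0.040: state=(1.487)
t=0.060: state=(1.501)
continuing one RK4 step at a time; state shown every 25 steps (Δt=0.5):
t=0.500: state=(1.833)
t=1.000: state=(2.278)
t=1.500: state=(2.798)
t=2.000: state=(3.390)
t=2.500: state=(4.046)
t=3.000: state=(4.749)
t=3.500: state=(5.476)
t=4.000: state=(6.204)
t=4.500: state=(6.907)
t=4.700: state=(7.175)
next step: t=4.720: state=(7.202) — x has crossed 7.19
linear interpolation between t=4.700 (7.17544) and t=4.720 (7.20185) → t≈4.711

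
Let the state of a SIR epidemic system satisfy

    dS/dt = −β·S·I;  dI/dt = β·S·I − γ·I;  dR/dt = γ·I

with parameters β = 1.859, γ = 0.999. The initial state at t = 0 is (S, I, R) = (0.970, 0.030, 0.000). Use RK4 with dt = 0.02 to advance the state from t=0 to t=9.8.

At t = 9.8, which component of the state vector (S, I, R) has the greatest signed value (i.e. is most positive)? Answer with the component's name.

t=0.000: state=(0.970, 0.030, 0.000)
step 1 (dt=0.02): k1=(-0.054, 0.024, 0.030), k2=(-0.055, 0.024, 0.030), k3=(-0.055, 0.024, 0.030), k4=(-0.055, 0.024, 0.030); state += dt/6·(k1+2k2+2k3+k4)
t=0.020: state=(0.969, 0.030, 0.001)
t=0.040: state=(0.968, 0.031, 0.001)
t=0.060: state=(0.967, 0.031, 0.002)
continuing one RK4 step at a time; state shown every 25 steps (Δt=0.5):
t=0.500: state=(0.937, 0.044, 0.018)
t=1.000: state=(0.892, 0.063, 0.045)
t=1.500: state=(0.833, 0.085, 0.082)
t=2.000: state=(0.761, 0.108, 0.130)
t=2.500: state=(0.682, 0.129, 0.190)
t=3.000: state=(0.601, 0.142, 0.258)
t=3.500: state=(0.525, 0.145, 0.330)
t=4.000: state=(0.460, 0.139, 0.401)
t=4.500: state=(0.406, 0.126, 0.467)
t=5.000: state=(0.364, 0.109, 0.526)
t=5.500: state=(0.332, 0.092, 0.577)
t=6.000: state=(0.307, 0.075, 0.618)
t=6.500: state=(0.288, 0.060, 0.652)
t=7.000: state=(0.275, 0.047, 0.678)
t=7.500: state=(0.264, 0.037, 0.699)
t=8.000: state=(0.256, 0.028, 0.715)
t=8.500: state=(0.250, 0.022, 0.728)
t=9.000: state=(0.246, 0.017, 0.737)
t=9.500: state=(0.243, 0.013, 0.745)
t=9.800: state=(0.241, 0.011, 0.748)
compare at T: S=0.241, I=0.011, R=0.748

largest component: R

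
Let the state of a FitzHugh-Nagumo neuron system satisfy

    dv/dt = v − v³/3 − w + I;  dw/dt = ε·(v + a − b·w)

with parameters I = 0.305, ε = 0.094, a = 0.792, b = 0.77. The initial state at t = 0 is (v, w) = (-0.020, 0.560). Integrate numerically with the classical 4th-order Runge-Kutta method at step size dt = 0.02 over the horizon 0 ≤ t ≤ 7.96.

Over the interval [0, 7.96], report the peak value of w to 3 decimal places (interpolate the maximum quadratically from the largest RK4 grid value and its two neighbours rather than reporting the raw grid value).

max w = 0.574

t=0.000: state=(-0.020, 0.560)
step 1 (dt=0.02): k1=(-0.275, 0.032), k2=(-0.278, 0.032), k3=(-0.278, 0.032), k4=(-0.281, 0.031); state += dt/6·(k1+2k2+2k3+k4)
t=0.020: state=(-0.026, 0.561)
t=0.040: state=(-0.031, 0.561)
t=0.060: state=(-0.037, 0.562)
continuing one RK4 step at a time; state shown every 25 steps (Δt=0.5):
t=0.500: state=(-0.202, 0.572)
t=1.000: state=(-0.498, 0.572)
t=1.500: state=(-0.916, 0.556)
t=2.000: state=(-1.348, 0.520)
t=2.500: state=(-1.624, 0.469)
t=3.000: state=(-1.733, 0.411)
t=3.500: state=(-1.755, 0.352)
t=4.000: state=(-1.745, 0.296)
t=4.500: state=(-1.724, 0.241)
t=5.000: state=(-1.699, 0.190)
t=5.500: state=(-1.674, 0.142)
t=6.000: state=(-1.648, 0.097)
t=6.500: state=(-1.622, 0.055)
t=7.000: state=(-1.597, 0.015)
t=7.500: state=(-1.572, -0.022)
t=7.960: state=(-1.549, -0.054)
largest grid value and its neighbours: w(0.760)=0.57389, w(0.780)=0.57390, w(0.800)=0.57388
parabola through these three points peaks at t≈0.777 with w≈0.57390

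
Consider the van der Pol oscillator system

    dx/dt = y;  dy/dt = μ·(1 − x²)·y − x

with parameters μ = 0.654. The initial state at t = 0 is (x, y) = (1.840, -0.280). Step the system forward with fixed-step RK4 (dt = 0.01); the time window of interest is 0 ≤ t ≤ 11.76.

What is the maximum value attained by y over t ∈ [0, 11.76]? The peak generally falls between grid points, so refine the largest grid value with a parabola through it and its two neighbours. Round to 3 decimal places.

t=0.000: state=(1.840, -0.280)
step 1 (dt=0.01): k1=(-0.280, -1.403), k2=(-0.287, -1.392), k3=(-0.287, -1.392), k4=(-0.294, -1.381); state += dt/6·(k1+2k2+2k3+k4)
t=0.010: state=(1.837, -0.294)
t=0.020: state=(1.834, -0.308)
t=0.030: state=(1.831, -0.321)
continuing one RK4 step at a time; state shown every 50 steps (Δt=0.5):
t=0.500: state=(1.560, -0.793)
t=1.000: state=(1.061, -1.216)
t=1.500: state=(0.314, -1.807)
t=2.000: state=(-0.743, -2.306)
t=2.500: state=(-1.717, -1.293)
t=3.000: state=(-1.983, 0.084)
t=3.500: state=(-1.771, 0.684)
t=4.000: state=(-1.334, 1.061)
t=4.500: state=(-0.690, 1.552)
t=5.000: state=(0.253, 2.217)
t=5.500: state=(1.380, 1.972)
t=6.000: state=(1.971, 0.390)
t=6.500: state=(1.911, -0.490)
t=7.000: state=(1.557, -0.899)
t=7.500: state=(1.011, -1.308)
t=8.000: state=(0.212, -1.927)
t=8.500: state=(-0.893, -2.331)
t=9.000: state=(-1.811, -1.088)
t=9.500: state=(-1.992, 0.200)
t=10.000: state=(-1.741, 0.735)
t=10.500: state=(-1.282, 1.107)
t=11.000: state=(-0.610, 1.621)
t=11.500: state=(0.370, 2.275)
t=11.760: state=(0.976, 2.305)
largest grid value and its neighbours: y(11.640)=2.35108, y(11.650)=2.35171, y(11.660)=2.35158
parabola through these three points peaks at t≈11.653 with y≈2.35175

max y = 2.352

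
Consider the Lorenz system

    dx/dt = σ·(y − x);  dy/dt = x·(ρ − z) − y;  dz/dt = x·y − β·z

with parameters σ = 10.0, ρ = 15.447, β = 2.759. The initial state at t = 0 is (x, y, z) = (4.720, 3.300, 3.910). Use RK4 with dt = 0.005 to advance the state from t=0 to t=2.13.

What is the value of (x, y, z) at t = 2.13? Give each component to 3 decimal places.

t=0.000: state=(4.720, 3.300, 3.910)
step 1 (dt=0.005): k1=(-14.200, 51.155, 4.788), k2=(-12.566, 50.561, 5.237), k3=(-12.622, 50.604, 5.241), k4=(-11.039, 50.051, 5.686); state += dt/6·(k1+2k2+2k3+k4)
t=0.005: state=(4.657, 3.553, 3.936)
t=0.010: state=(4.609, 3.801, 3.967)
t=0.015: state=(4.576, 4.044, 4.002)
continuing one RK4 step at a time; state shown every 20 steps (Δt=0.1):
t=0.100: state=(5.567, 8.017, 5.451)
t=0.200: state=(8.800, 12.339, 10.768)
t=0.300: state=(11.089, 11.239, 19.386)
t=0.400: state=(8.679, 4.434, 21.702)
t=0.500: state=(4.528, 1.114, 17.861)
t=0.600: state=(2.201, 0.850, 13.793)
t=0.700: state=(1.500, 1.307, 10.627)
t=0.800: state=(1.637, 2.063, 8.288)
t=0.900: state=(2.345, 3.360, 6.755)
t=1.000: state=(3.756, 5.617, 6.319)
t=1.100: state=(6.136, 9.007, 7.998)
t=1.200: state=(9.101, 11.716, 13.310)
t=1.300: state=(10.181, 9.284, 19.633)
t=1.400: state=(7.623, 4.089, 20.109)
t=1.500: state=(4.421, 1.913, 16.682)
t=1.600: state=(2.765, 1.879, 13.198)
t=1.700: state=(2.436, 2.577, 10.497)
t=1.800: state=(2.952, 3.830, 8.705)
t=1.900: state=(4.213, 5.876, 8.120)
t=2.000: state=(6.272, 8.666, 9.541)
t=2.100: state=(8.625, 10.594, 13.782)
t=2.130: state=(9.132, 10.503, 15.398)

(x, y, z) = (9.132, 10.503, 15.398)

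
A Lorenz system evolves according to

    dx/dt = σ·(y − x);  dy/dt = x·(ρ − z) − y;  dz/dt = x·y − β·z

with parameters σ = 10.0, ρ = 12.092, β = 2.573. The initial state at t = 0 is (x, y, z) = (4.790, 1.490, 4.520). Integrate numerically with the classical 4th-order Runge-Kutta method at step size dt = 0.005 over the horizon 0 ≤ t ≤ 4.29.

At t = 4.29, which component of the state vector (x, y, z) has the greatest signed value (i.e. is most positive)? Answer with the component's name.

largest component: z

t=0.000: state=(4.790, 1.490, 4.520)
step 1 (dt=0.005): k1=(-33.000, 34.780, -4.493), k2=(-31.306, 34.121, -4.178), k3=(-31.364, 34.151, -4.181), k4=(-29.724, 33.519, -3.882); state += dt/6·(k1+2k2+2k3+k4)
t=0.005: state=(4.633, 1.661, 4.499)
t=0.010: state=(4.492, 1.825, 4.481)
t=0.015: state=(4.366, 1.985, 4.466)
continuing one RK4 step at a time; state shown every 40 steps (Δt=0.2):
t=0.200: state=(4.964, 6.718, 5.600)
t=0.400: state=(8.410, 9.010, 13.013)
t=0.600: state=(5.644, 3.347, 14.863)
t=0.800: state=(2.762, 2.246, 10.336)
t=1.000: state=(2.947, 3.539, 7.367)
t=1.200: state=(4.991, 6.388, 7.531)
t=1.400: state=(7.387, 7.825, 12.224)
t=1.600: state=(5.848, 4.370, 13.881)
t=1.800: state=(3.717, 3.254, 10.786)
t=2.000: state=(3.864, 4.394, 8.581)
t=2.200: state=(5.516, 6.499, 9.224)
t=2.400: state=(6.739, 6.692, 12.400)
t=2.600: state=(5.429, 4.511, 12.746)
t=2.800: state=(4.219, 4.023, 10.584)
t=3.000: state=(4.586, 5.086, 9.370)
t=3.200: state=(5.813, 6.381, 10.420)
t=3.400: state=(6.173, 5.892, 12.288)
t=3.600: state=(5.148, 4.615, 11.902)
t=3.800: state=(4.587, 4.594, 10.453)
t=4.000: state=(5.074, 5.488, 10.027)
t=4.200: state=(5.842, 6.077, 11.090)
t=4.290: state=(5.938, 5.910, 11.654)
compare at T: x=5.938, y=5.910, z=11.654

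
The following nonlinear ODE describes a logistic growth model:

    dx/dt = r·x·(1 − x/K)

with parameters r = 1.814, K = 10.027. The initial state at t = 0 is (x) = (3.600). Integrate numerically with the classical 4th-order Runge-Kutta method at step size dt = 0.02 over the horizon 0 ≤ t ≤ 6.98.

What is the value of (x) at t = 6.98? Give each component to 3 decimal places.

t=0.000: state=(3.600)
step 1 (dt=0.02): k1=(4.186), k2=(4.207), k3=(4.207), k4=(4.228); state += dt/6·(k1+2k2+2k3+k4)
t=0.020: state=(3.684)
t=0.040: state=(3.769)
t=0.060: state=(3.855)
continuing one RK4 step at a time; state shown every 25 steps (Δt=0.5):
t=0.500: state=(5.827)
t=1.000: state=(7.767)
t=1.500: state=(8.973)
t=2.000: state=(9.573)
t=2.500: state=(9.839)
t=3.000: state=(9.950)
t=3.500: state=(9.996)
t=4.000: state=(10.014)
t=4.500: state=(10.022)
t=5.000: state=(10.025)
t=5.500: state=(10.026)
t=6.000: state=(10.027)
t=6.500: state=(10.027)
t=6.980: state=(10.027)

(x) = (10.027)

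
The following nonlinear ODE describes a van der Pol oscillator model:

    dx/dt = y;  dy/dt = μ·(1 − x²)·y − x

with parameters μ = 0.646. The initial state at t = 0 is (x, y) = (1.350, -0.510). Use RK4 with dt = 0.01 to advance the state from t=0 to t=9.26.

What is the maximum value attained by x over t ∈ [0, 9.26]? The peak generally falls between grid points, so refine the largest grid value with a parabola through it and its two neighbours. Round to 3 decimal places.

max x = 1.987

t=0.000: state=(1.350, -0.510)
step 1 (dt=0.01): k1=(-0.510, -1.079), k2=(-0.515, -1.076), k3=(-0.515, -1.076), k4=(-0.521, -1.073); state += dt/6·(k1+2k2+2k3+k4)
t=0.010: state=(1.345, -0.521)
t=0.020: state=(1.340, -0.531)
t=0.030: state=(1.334, -0.542)
continuing one RK4 step at a time; state shown every 50 steps (Δt=0.5):
t=0.500: state=(0.968, -1.012)
t=1.000: state=(0.327, -1.574)
t=1.500: state=(-0.602, -2.061)
t=2.000: state=(-1.530, -1.389)
t=2.500: state=(-1.879, -0.077)
t=3.000: state=(-1.723, 0.612)
t=3.500: state=(-1.311, 1.028)
t=4.000: state=(-0.681, 1.526)
t=4.500: state=(0.246, 2.177)
t=5.000: state=(1.356, 1.955)
t=5.500: state=(1.952, 0.415)
t=6.000: state=(1.902, -0.479)
t=6.500: state=(1.550, -0.899)
t=7.000: state=(1.003, -1.314)
t=7.500: state=(0.201, -1.930)
t=8.000: state=(-0.902, -2.317)
t=8.500: state=(-1.812, -1.076)
t=9.000: state=(-1.990, 0.202)
t=9.260: state=(-1.891, 0.532)
largest grid value and its neighbours: x(5.670)=1.98683, x(5.680)=1.98688, x(5.690)=1.98673
parabola through these three points peaks at t≈5.677 with x≈1.98689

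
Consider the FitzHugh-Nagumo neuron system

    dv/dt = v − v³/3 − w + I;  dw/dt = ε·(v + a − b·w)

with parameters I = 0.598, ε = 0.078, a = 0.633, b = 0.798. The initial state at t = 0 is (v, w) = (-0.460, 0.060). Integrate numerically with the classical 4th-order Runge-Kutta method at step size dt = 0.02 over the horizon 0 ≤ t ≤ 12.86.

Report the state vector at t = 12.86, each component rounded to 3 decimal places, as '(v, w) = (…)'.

t=0.000: state=(-0.460, 0.060)
step 1 (dt=0.02): k1=(0.110, 0.010), k2=(0.111, 0.010), k3=(0.111, 0.010), k4=(0.112, 0.010); state += dt/6·(k1+2k2+2k3+k4)
t=0.020: state=(-0.458, 0.060)
t=0.040: state=(-0.456, 0.060)
t=0.060: state=(-0.453, 0.061)
continuing one RK4 step at a time; state shown every 25 steps (Δt=0.5):
t=0.500: state=(-0.394, 0.066)
t=1.000: state=(-0.297, 0.075)
t=1.500: state=(-0.150, 0.088)
t=2.000: state=(0.078, 0.108)
t=2.500: state=(0.433, 0.138)
t=3.000: state=(0.931, 0.184)
t=3.500: state=(1.424, 0.249)
t=4.000: state=(1.704, 0.326)
t=4.500: state=(1.792, 0.408)
t=5.000: state=(1.797, 0.489)
t=5.500: state=(1.774, 0.567)
t=6.000: state=(1.743, 0.641)
t=6.500: state=(1.709, 0.712)
t=7.000: state=(1.674, 0.780)
t=7.500: state=(1.638, 0.844)
t=8.000: state=(1.601, 0.904)
t=8.500: state=(1.564, 0.962)
t=9.000: state=(1.526, 1.016)
t=9.500: state=(1.487, 1.067)
t=10.000: state=(1.448, 1.115)
t=10.500: state=(1.407, 1.160)
t=11.000: state=(1.364, 1.202)
t=11.500: state=(1.320, 1.241)
t=12.000: state=(1.274, 1.277)
t=12.500: state=(1.226, 1.310)
t=12.860: state=(1.189, 1.332)

(v, w) = (1.189, 1.332)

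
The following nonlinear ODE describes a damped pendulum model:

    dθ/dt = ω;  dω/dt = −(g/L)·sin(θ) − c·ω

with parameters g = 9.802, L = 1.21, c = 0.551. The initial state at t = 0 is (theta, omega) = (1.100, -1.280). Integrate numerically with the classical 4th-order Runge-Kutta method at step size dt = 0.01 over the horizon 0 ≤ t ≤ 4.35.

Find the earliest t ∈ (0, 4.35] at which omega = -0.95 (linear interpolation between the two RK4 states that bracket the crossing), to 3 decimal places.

t = 0.864

t=0.000: state=(1.100, -1.280)
step 1 (dt=0.01): k1=(-1.280, -6.514), k2=(-1.313, -6.473), k3=(-1.312, -6.472), k4=(-1.345, -6.430); state += dt/6·(k1+2k2+2k3+k4)
t=0.010: state=(1.087, -1.345)
t=0.020: state=(1.073, -1.409)
t=0.030: state=(1.059, -1.472)
continuing one RK4 step at a time; state shown every 20 steps (Δt=0.2):
t=0.200: state=(0.727, -2.367)
t=0.400: state=(0.197, -2.799)
t=0.600: state=(-0.335, -2.385)
t=0.800: state=(-0.715, -1.344)
t=0.860: state=(-0.784, -0.974)
next step: t=0.870: state=(-0.794, -0.911) — omega has crossed -0.95
linear interpolation between t=0.860 (-0.97404) and t=0.870 (-0.91135) → t≈0.864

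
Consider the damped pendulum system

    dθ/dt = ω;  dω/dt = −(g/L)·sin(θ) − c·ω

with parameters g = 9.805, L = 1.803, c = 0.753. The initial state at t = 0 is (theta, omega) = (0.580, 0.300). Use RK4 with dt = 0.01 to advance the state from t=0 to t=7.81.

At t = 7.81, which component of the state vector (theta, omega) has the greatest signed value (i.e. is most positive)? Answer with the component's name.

largest component: omega

t=0.000: state=(0.580, 0.300)
step 1 (dt=0.01): k1=(0.300, -3.206), k2=(0.284, -3.201), k3=(0.284, -3.201), k4=(0.268, -3.195); state += dt/6·(k1+2k2+2k3+k4)
t=0.010: state=(0.583, 0.268)
t=0.020: state=(0.585, 0.236)
t=0.030: state=(0.588, 0.204)
continuing one RK4 step at a time; state shown every 50 steps (Δt=0.5):
t=0.500: state=(0.382, -0.931)
t=1.000: state=(-0.128, -0.881)
t=1.500: state=(-0.350, 0.031)
t=2.000: state=(-0.154, 0.627)
t=2.500: state=(0.135, 0.410)
t=3.000: state=(0.198, -0.151)
t=3.500: state=(0.042, -0.385)
t=4.000: state=(-0.107, -0.158)
t=4.500: state=(-0.101, 0.157)
t=5.000: state=(0.005, 0.215)
t=5.500: state=(0.073, 0.037)
t=6.000: state=(0.046, -0.122)
t=6.500: state=(-0.019, -0.108)
t=7.000: state=(-0.044, 0.011)
t=7.500: state=(-0.017, 0.081)
t=7.810: state=(0.008, 0.070)
compare at T: theta=0.008, omega=0.070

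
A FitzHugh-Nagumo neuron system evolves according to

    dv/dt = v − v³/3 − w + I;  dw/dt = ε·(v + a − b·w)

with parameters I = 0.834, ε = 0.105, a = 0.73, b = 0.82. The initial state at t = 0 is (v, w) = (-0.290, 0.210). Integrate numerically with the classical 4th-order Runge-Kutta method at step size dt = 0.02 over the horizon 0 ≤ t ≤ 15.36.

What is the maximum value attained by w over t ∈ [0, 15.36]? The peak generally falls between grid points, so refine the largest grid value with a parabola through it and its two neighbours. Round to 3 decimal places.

max w = 1.690

t=0.000: state=(-0.290, 0.210)
step 1 (dt=0.02): k1=(0.342, 0.028), k2=(0.345, 0.028), k3=(0.345, 0.028), k4=(0.348, 0.029); state += dt/6·(k1+2k2+2k3+k4)
t=0.020: state=(-0.283, 0.211)
t=0.040: state=(-0.276, 0.211)
t=0.060: state=(-0.269, 0.212)
continuing one RK4 step at a time; state shown every 25 steps (Δt=0.5):
t=0.500: state=(-0.076, 0.229)
t=1.000: state=(0.258, 0.261)
t=1.500: state=(0.754, 0.313)
t=2.000: state=(1.314, 0.391)
t=2.500: state=(1.678, 0.490)
t=3.000: state=(1.800, 0.597)
t=3.500: state=(1.809, 0.702)
t=4.000: state=(1.781, 0.802)
t=4.500: state=(1.742, 0.897)
t=5.000: state=(1.699, 0.985)
t=5.500: state=(1.655, 1.067)
t=6.000: state=(1.610, 1.144)
t=6.500: state=(1.564, 1.214)
t=7.000: state=(1.518, 1.280)
t=7.500: state=(1.471, 1.340)
t=8.000: state=(1.422, 1.396)
t=8.500: state=(1.372, 1.446)
t=9.000: state=(1.321, 1.492)
t=9.500: state=(1.267, 1.533)
t=10.000: state=(1.210, 1.570)
t=10.500: state=(1.150, 1.602)
t=11.000: state=(1.085, 1.629)
t=11.500: state=(1.014, 1.652)
t=12.000: state=(0.933, 1.670)
t=12.500: state=(0.838, 1.683)
t=13.000: state=(0.723, 1.689)
t=13.500: state=(0.574, 1.689)
t=14.000: state=(0.368, 1.680)
t=14.500: state=(0.060, 1.658)
t=15.000: state=(-0.422, 1.617)
t=15.360: state=(-0.893, 1.571)
largest grid value and its neighbours: w(13.220)=1.69027, w(13.240)=1.69028, w(13.260)=1.69027
parabola through these three points peaks at t≈13.243 with w≈1.69028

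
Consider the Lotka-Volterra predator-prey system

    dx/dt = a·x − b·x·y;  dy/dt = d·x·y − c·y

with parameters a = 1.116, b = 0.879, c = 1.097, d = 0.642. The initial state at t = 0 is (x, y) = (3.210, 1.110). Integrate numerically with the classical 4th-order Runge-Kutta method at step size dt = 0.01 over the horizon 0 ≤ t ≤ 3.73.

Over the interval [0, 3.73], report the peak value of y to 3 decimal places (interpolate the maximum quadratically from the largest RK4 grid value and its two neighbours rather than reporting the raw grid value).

t=0.000: state=(3.210, 1.110)
step 1 (dt=0.01): k1=(0.450, 1.070), k2=(0.436, 1.077), k3=(0.436, 1.077), k4=(0.421, 1.083); state += dt/6·(k1+2k2+2k3+k4)
t=0.010: state=(3.214, 1.121)
t=0.020: state=(3.218, 1.132)
t=0.030: state=(3.222, 1.143)
continuing one RK4 step at a time; state shown every 20 steps (Δt=0.2):
t=0.200: state=(3.235, 1.350)
t=0.400: state=(3.113, 1.632)
t=0.600: state=(2.846, 1.924)
t=0.800: state=(2.479, 2.176)
t=1.000: state=(2.080, 2.342)
t=1.200: state=(1.711, 2.397)
t=1.400: state=(1.408, 2.350)
t=1.600: state=(1.176, 2.226)
t=1.800: state=(1.009, 2.055)
t=2.000: state=(0.893, 1.863)
t=2.200: state=(0.819, 1.670)
t=2.400: state=(0.776, 1.485)
t=2.600: state=(0.758, 1.315)
t=2.800: state=(0.762, 1.164)
t=3.000: state=(0.786, 1.032)
t=3.200: state=(0.828, 0.919)
t=3.400: state=(0.888, 0.824)
t=3.600: state=(0.967, 0.745)
t=3.730: state=(1.030, 0.702)
largest grid value and its neighbours: y(1.190)=2.39688, y(1.200)=2.39705, y(1.210)=2.39696
parabola through these three points peaks at t≈1.202 with y≈2.39706

max y = 2.397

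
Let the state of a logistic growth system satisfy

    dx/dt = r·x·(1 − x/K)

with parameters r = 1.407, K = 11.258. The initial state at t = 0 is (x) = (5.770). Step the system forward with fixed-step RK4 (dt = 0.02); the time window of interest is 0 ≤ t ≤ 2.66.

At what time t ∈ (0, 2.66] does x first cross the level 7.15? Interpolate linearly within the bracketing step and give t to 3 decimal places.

t=0.000: state=(5.770)
step 1 (dt=0.02): k1=(3.958), k2=(3.956), k3=(3.956), k4=(3.954); state += dt/6·(k1+2k2+2k3+k4)
t=0.020: state=(5.849)
t=0.040: state=(5.928)
t=0.060: state=(6.007)
continuing one RK4 step at a time; state shown every 5 steps (Δt=0.1):
t=0.100: state=(6.164)
t=0.200: state=(6.554)
t=0.300: state=(6.934)
t=0.340: state=(7.083)
next step: t=0.360: state=(7.156) — x has crossed 7.15
linear interpolation between t=0.340 (7.08275) and t=0.360 (7.15640) → t≈0.358

t = 0.358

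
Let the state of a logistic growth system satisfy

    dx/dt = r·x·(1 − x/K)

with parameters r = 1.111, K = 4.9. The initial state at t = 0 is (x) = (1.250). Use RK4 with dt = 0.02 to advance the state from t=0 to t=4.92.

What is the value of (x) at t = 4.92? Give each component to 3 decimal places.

(x) = (4.840)

t=0.000: state=(1.250)
step 1 (dt=0.02): k1=(1.034), k2=(1.040), k3=(1.040), k4=(1.046); state += dt/6·(k1+2k2+2k3+k4)
t=0.020: state=(1.271)
t=0.040: state=(1.292)
t=0.060: state=(1.313)
continuing one RK4 step at a time; state shown every 10 steps (Δt=0.2):
t=0.200: state=(1.468)
t=0.400: state=(1.706)
t=0.600: state=(1.961)
t=0.800: state=(2.227)
t=1.000: state=(2.498)
t=1.200: state=(2.769)
t=1.400: state=(3.031)
t=1.600: state=(3.281)
t=1.800: state=(3.512)
t=2.000: state=(3.722)
t=2.200: state=(3.909)
t=2.400: state=(4.073)
t=2.600: state=(4.215)
t=2.800: state=(4.336)
t=3.000: state=(4.438)
t=3.200: state=(4.523)
t=3.400: state=(4.593)
t=3.600: state=(4.651)
t=3.800: state=(4.699)
t=4.000: state=(4.737)
t=4.200: state=(4.769)
t=4.400: state=(4.795)
t=4.600: state=(4.815)
t=4.800: state=(4.832)
t=4.920: state=(4.840)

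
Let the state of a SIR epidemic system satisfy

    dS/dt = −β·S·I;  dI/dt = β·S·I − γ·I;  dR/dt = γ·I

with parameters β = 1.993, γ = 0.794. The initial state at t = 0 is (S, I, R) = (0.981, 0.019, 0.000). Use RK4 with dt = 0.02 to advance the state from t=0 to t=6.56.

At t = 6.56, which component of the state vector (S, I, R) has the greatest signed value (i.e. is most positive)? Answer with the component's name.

largest component: R

t=0.000: state=(0.981, 0.019, 0.000)
step 1 (dt=0.02): k1=(-0.037, 0.022, 0.015), k2=(-0.038, 0.022, 0.015), k3=(-0.038, 0.022, 0.015), k4=(-0.038, 0.023, 0.015); state += dt/6·(k1+2k2+2k3+k4)
t=0.020: state=(0.980, 0.019, 0.000)
t=0.040: state=(0.979, 0.020, 0.001)
t=0.060: state=(0.979, 0.020, 0.001)
continuing one RK4 step at a time; state shown every 25 steps (Δt=0.5):
t=0.500: state=(0.956, 0.034, 0.010)
t=1.000: state=(0.915, 0.057, 0.028)
t=1.500: state=(0.849, 0.093, 0.057)
t=2.000: state=(0.757, 0.140, 0.103)
t=2.500: state=(0.642, 0.189, 0.169)
t=3.000: state=(0.521, 0.227, 0.252)
t=3.500: state=(0.412, 0.242, 0.346)
t=4.000: state=(0.324, 0.235, 0.441)
t=4.500: state=(0.259, 0.211, 0.530)
t=5.000: state=(0.214, 0.179, 0.607)
t=5.500: state=(0.182, 0.146, 0.672)
t=6.000: state=(0.159, 0.117, 0.724)
t=6.500: state=(0.144, 0.091, 0.765)
t=6.560: state=(0.142, 0.088, 0.769)
compare at T: S=0.142, I=0.088, R=0.769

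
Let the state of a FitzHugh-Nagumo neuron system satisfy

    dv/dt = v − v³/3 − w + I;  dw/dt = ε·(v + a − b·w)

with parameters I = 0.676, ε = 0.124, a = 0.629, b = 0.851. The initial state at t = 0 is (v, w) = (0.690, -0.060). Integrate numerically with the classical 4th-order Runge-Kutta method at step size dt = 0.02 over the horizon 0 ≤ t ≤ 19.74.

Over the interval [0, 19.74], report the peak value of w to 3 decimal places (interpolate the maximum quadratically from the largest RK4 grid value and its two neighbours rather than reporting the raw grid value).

t=0.000: state=(0.690, -0.060)
step 1 (dt=0.02): k1=(1.316, 0.170), k2=(1.322, 0.171), k3=(1.322, 0.171), k4=(1.326, 0.173); state += dt/6·(k1+2k2+2k3+k4)
t=0.020: state=(0.716, -0.057)
t=0.040: state=(0.743, -0.053)
t=0.060: state=(0.770, -0.050)
continuing one RK4 step at a time; state shown every 50 steps (Δt=1):
t=1.000: state=(1.753, 0.175)
t=2.000: state=(1.861, 0.449)
t=3.000: state=(1.773, 0.692)
t=4.000: state=(1.670, 0.899)
t=5.000: state=(1.563, 1.073)
t=6.000: state=(1.454, 1.217)
t=7.000: state=(1.339, 1.334)
t=8.000: state=(1.215, 1.424)
t=9.000: state=(1.074, 1.490)
t=10.000: state=(0.901, 1.532)
t=11.000: state=(0.657, 1.545)
t=12.000: state=(0.222, 1.518)
t=13.000: state=(-0.762, 1.415)
t=14.000: state=(-1.786, 1.186)
t=15.000: state=(-1.869, 0.922)
t=16.000: state=(-1.784, 0.688)
t=17.000: state=(-1.686, 0.489)
t=18.000: state=(-1.587, 0.322)
t=19.000: state=(-1.487, 0.183)
t=19.740: state=(-1.410, 0.097)
largest grid value and its neighbours: w(10.880)=1.54482, w(10.900)=1.54483, w(10.920)=1.54483
parabola through these three points peaks at t≈10.903 with w≈1.54483

max w = 1.545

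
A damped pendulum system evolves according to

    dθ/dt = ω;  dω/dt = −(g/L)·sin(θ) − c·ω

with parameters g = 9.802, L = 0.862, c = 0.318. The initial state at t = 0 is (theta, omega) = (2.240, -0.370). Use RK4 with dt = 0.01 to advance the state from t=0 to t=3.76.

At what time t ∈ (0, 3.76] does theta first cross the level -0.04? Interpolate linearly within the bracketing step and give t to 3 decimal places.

t=0.000: state=(2.240, -0.370)
step 1 (dt=0.01): k1=(-0.370, -8.801), k2=(-0.414, -8.800), k3=(-0.414, -8.802), k4=(-0.458, -8.802); state += dt/6·(k1+2k2+2k3+k4)
t=0.010: state=(2.236, -0.458)
t=0.020: state=(2.231, -0.546)
t=0.030: state=(2.225, -0.634)
continuing one RK4 step at a time; state shown every 20 steps (Δt=0.2):
t=0.200: state=(1.987, -2.195)
t=0.400: state=(1.347, -4.208)
t=0.600: state=(0.345, -5.554)
t=0.660: state=(0.010, -5.568)
next step: t=0.670: state=(-0.046, -5.548) — theta has crossed -0.04
linear interpolation between t=0.660 (0.01006) and t=0.670 (-0.04553) → t≈0.669

t = 0.669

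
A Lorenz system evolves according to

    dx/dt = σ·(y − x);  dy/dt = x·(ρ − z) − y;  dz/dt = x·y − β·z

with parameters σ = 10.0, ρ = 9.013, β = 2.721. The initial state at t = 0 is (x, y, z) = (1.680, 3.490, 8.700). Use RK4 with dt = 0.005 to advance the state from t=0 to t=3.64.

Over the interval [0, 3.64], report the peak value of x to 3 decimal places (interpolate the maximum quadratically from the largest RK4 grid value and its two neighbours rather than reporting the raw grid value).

max x = 5.582

t=0.000: state=(1.680, 3.490, 8.700)
step 1 (dt=0.005): k1=(18.100, -2.964, -17.809), k2=(17.573, -2.866, -17.543), k3=(17.589, -2.868, -17.549), k4=(17.077, -2.767, -17.289); state += dt/6·(k1+2k2+2k3+k4)
t=0.005: state=(1.768, 3.476, 8.612)
t=0.010: state=(1.851, 3.462, 8.527)
t=0.015: state=(1.929, 3.450, 8.444)
continuing one RK4 step at a time; state shown every 40 steps (Δt=0.2):
t=0.200: state=(3.266, 3.703, 6.525)
t=0.400: state=(4.300, 4.909, 6.335)
t=0.600: state=(5.400, 5.763, 7.865)
t=0.800: state=(5.385, 5.028, 9.223)
t=1.000: state=(4.466, 4.045, 8.706)
t=1.200: state=(4.011, 3.991, 7.576)
t=1.400: state=(4.304, 4.578, 7.121)
t=1.600: state=(4.898, 5.153, 7.656)
t=1.800: state=(5.110, 5.046, 8.476)
t=2.000: state=(4.749, 4.512, 8.544)
t=2.200: state=(4.387, 4.295, 7.997)
t=2.400: state=(4.410, 4.513, 7.596)
t=2.600: state=(4.697, 4.847, 7.717)
t=2.800: state=(4.890, 4.912, 8.135)
t=3.000: state=(4.787, 4.682, 8.315)
t=3.200: state=(4.576, 4.495, 8.111)
t=3.400: state=(4.517, 4.541, 7.850)
t=3.600: state=(4.634, 4.712, 7.822)
t=3.640: state=(4.665, 4.742, 7.849)
largest grid value and its neighbours: x(0.690)=5.58104, x(0.695)=5.58191, x(0.700)=5.58177
parabola through these three points peaks at t≈0.697 with x≈5.58197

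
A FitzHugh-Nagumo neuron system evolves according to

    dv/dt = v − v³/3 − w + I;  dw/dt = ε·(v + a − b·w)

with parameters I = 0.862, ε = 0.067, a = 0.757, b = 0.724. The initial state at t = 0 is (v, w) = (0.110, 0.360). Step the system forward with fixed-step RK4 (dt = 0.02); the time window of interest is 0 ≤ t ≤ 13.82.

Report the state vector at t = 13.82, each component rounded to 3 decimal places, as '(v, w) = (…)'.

(v, w) = (1.033, 1.653)

t=0.000: state=(0.110, 0.360)
step 1 (dt=0.02): k1=(0.612, 0.041), k2=(0.617, 0.041), k3=(0.617, 0.041), k4=(0.623, 0.041); state += dt/6·(k1+2k2+2k3+k4)
t=0.020: state=(0.122, 0.361)
t=0.040: state=(0.135, 0.362)
t=0.060: state=(0.148, 0.363)
continuing one RK4 step at a time; state shown every 25 steps (Δt=0.5):
t=0.500: state=(0.493, 0.386)
t=1.000: state=(1.017, 0.427)
t=1.500: state=(1.501, 0.484)
t=2.000: state=(1.750, 0.552)
t=2.500: state=(1.821, 0.623)
t=3.000: state=(1.822, 0.693)
t=3.500: state=(1.802, 0.762)
t=4.000: state=(1.776, 0.828)
t=4.500: state=(1.747, 0.891)
t=5.000: state=(1.717, 0.952)
t=5.500: state=(1.686, 1.011)
t=6.000: state=(1.656, 1.067)
t=6.500: state=(1.624, 1.121)
t=7.000: state=(1.593, 1.172)
t=7.500: state=(1.560, 1.221)
t=8.000: state=(1.527, 1.268)
t=8.500: state=(1.494, 1.313)
t=9.000: state=(1.459, 1.355)
t=9.500: state=(1.424, 1.396)
t=10.000: state=(1.387, 1.434)
t=10.500: state=(1.349, 1.470)
t=11.000: state=(1.310, 1.504)
t=11.500: state=(1.268, 1.535)
t=12.000: state=(1.225, 1.565)
t=12.500: state=(1.178, 1.592)
t=13.000: state=(1.127, 1.617)
t=13.500: state=(1.072, 1.640)
t=13.820: state=(1.033, 1.653)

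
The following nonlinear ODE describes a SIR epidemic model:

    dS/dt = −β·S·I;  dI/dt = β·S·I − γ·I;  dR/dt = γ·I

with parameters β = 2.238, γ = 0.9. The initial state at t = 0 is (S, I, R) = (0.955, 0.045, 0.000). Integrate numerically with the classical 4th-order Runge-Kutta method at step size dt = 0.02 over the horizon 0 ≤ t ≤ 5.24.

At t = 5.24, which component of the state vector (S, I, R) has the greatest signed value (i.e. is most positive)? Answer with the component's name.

t=0.000: state=(0.955, 0.045, 0.000)
step 1 (dt=0.02): k1=(-0.096, 0.056, 0.041), k2=(-0.097, 0.056, 0.041), k3=(-0.097, 0.056, 0.041), k4=(-0.098, 0.057, 0.042); state += dt/6·(k1+2k2+2k3+k4)
t=0.020: state=(0.953, 0.046, 0.001)
t=0.040: state=(0.951, 0.047, 0.002)
t=0.060: state=(0.949, 0.048, 0.003)
continuing one RK4 step at a time; state shown every 10 steps (Δt=0.2):
t=0.200: state=(0.933, 0.057, 0.009)
t=0.400: state=(0.907, 0.072, 0.021)
t=0.600: state=(0.875, 0.090, 0.035)
t=0.800: state=(0.836, 0.110, 0.053)
t=1.000: state=(0.792, 0.133, 0.075)
t=1.200: state=(0.742, 0.156, 0.101)
t=1.400: state=(0.689, 0.180, 0.132)
t=1.600: state=(0.632, 0.202, 0.166)
t=1.800: state=(0.575, 0.221, 0.204)
t=2.000: state=(0.519, 0.236, 0.245)
t=2.200: state=(0.466, 0.245, 0.289)
t=2.400: state=(0.417, 0.250, 0.333)
t=2.600: state=(0.373, 0.249, 0.378)
t=2.800: state=(0.334, 0.244, 0.423)
t=3.000: state=(0.300, 0.234, 0.466)
t=3.200: state=(0.271, 0.222, 0.507)
t=3.400: state=(0.246, 0.208, 0.546)
t=3.600: state=(0.225, 0.193, 0.582)
t=3.800: state=(0.207, 0.178, 0.615)
t=4.000: state=(0.192, 0.163, 0.646)
t=4.200: state=(0.179, 0.147, 0.674)
t=4.400: state=(0.168, 0.133, 0.699)
t=4.600: state=(0.159, 0.120, 0.722)
t=4.800: state=(0.151, 0.107, 0.742)
t=5.000: state=(0.144, 0.096, 0.760)
t=5.200: state=(0.138, 0.085, 0.777)
t=5.240: state=(0.137, 0.083, 0.780)
compare at T: S=0.137, I=0.083, R=0.780

largest component: R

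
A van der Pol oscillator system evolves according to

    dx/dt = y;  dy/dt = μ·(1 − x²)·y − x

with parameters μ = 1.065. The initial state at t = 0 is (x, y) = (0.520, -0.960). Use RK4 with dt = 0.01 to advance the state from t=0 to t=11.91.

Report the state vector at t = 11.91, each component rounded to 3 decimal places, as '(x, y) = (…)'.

(x, y) = (1.890, -0.472)

t=0.000: state=(0.520, -0.960)
step 1 (dt=0.01): k1=(-0.960, -1.266), k2=(-0.966, -1.271), k3=(-0.966, -1.271), k4=(-0.973, -1.276); state += dt/6·(k1+2k2+2k3+k4)
t=0.010: state=(0.510, -0.973)
t=0.020: state=(0.501, -0.986)
t=0.030: state=(0.491, -0.998)
continuing one RK4 step at a time; state shown every 50 steps (Δt=0.5):
t=0.500: state=(-0.141, -1.724)
t=1.000: state=(-1.133, -1.952)
t=1.500: state=(-1.755, -0.457)
t=2.000: state=(-1.734, 0.385)
t=2.500: state=(-1.450, 0.723)
t=3.000: state=(-1.004, 1.096)
t=3.500: state=(-0.292, 1.843)
t=4.000: state=(0.891, 2.713)
t=4.500: state=(1.888, 0.903)
t=5.000: state=(1.965, -0.308)
t=5.500: state=(1.723, -0.615)
t=6.000: state=(1.359, -0.854)
t=6.500: state=(0.837, -1.285)
t=7.000: state=(-0.010, -2.206)
t=7.500: state=(-1.300, -2.480)
t=8.000: state=(-1.989, -0.330)
t=8.500: state=(-1.914, 0.437)
t=9.000: state=(-1.630, 0.679)
t=9.500: state=(-1.229, 0.948)
t=10.000: state=(-0.638, 1.488)
t=10.500: state=(0.352, 2.529)
t=11.000: state=(1.617, 1.884)
t=11.500: state=(2.009, -0.023)
t=11.910: state=(1.890, -0.472)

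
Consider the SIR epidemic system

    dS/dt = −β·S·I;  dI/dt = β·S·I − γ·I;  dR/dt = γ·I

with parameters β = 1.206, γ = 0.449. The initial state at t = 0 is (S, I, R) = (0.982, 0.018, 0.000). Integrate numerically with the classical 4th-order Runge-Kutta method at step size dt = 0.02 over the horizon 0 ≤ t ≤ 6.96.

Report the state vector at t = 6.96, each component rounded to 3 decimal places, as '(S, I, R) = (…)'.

t=0.000: state=(0.982, 0.018, 0.000)
step 1 (dt=0.02): k1=(-0.021, 0.013, 0.008), k2=(-0.021, 0.013, 0.008), k3=(-0.021, 0.013, 0.008), k4=(-0.022, 0.013, 0.008); state += dt/6·(k1+2k2+2k3+k4)
t=0.020: state=(0.982, 0.018, 0.000)
t=0.040: state=(0.981, 0.019, 0.000)
t=0.060: state=(0.981, 0.019, 0.000)
continuing one RK4 step at a time; state shown every 25 steps (Δt=0.5):
t=0.500: state=(0.969, 0.026, 0.005)
t=1.000: state=(0.951, 0.037, 0.012)
t=1.500: state=(0.926, 0.052, 0.022)
t=2.000: state=(0.893, 0.072, 0.036)
t=2.500: state=(0.848, 0.097, 0.054)
t=3.000: state=(0.793, 0.127, 0.080)
t=3.500: state=(0.727, 0.161, 0.112)
t=4.000: state=(0.653, 0.195, 0.152)
t=4.500: state=(0.575, 0.226, 0.199)
t=5.000: state=(0.498, 0.249, 0.253)
t=5.500: state=(0.427, 0.263, 0.310)
t=6.000: state=(0.363, 0.266, 0.370)
t=6.500: state=(0.310, 0.261, 0.429)
t=6.960: state=(0.269, 0.249, 0.482)

(S, I, R) = (0.269, 0.249, 0.482)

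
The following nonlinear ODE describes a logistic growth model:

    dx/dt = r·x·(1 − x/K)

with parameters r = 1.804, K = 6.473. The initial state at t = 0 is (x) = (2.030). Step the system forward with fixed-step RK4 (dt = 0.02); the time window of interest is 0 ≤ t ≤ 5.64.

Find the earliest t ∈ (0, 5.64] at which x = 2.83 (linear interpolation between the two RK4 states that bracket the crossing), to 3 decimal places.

t = 0.294

t=0.000: state=(2.030)
step 1 (dt=0.02): k1=(2.514), k2=(2.530), k3=(2.530), k4=(2.547); state += dt/6·(k1+2k2+2k3+k4)
t=0.020: state=(2.081)
t=0.040: state=(2.132)
t=0.060: state=(2.184)
continuing one RK4 step at a time; state shown every 10 steps (Δt=0.2):
t=0.200: state=(2.563)
t=0.280: state=(2.789)
next step: t=0.300: state=(2.847) — x has crossed 2.83
linear interpolation between t=0.280 (2.78923) and t=0.300 (2.84663) → t≈0.294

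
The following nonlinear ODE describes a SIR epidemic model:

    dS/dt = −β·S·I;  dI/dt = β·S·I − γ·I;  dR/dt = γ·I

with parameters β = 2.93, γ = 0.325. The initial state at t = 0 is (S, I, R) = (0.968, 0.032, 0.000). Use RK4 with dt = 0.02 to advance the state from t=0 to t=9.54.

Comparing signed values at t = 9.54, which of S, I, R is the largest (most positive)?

t=0.000: state=(0.968, 0.032, 0.000)
step 1 (dt=0.02): k1=(-0.091, 0.080, 0.010), k2=(-0.093, 0.082, 0.011), k3=(-0.093, 0.082, 0.011), k4=(-0.095, 0.084, 0.011); state += dt/6·(k1+2k2+2k3+k4)
t=0.020: state=(0.966, 0.034, 0.000)
t=0.040: state=(0.964, 0.035, 0.000)
t=0.060: state=(0.962, 0.037, 0.001)
continuing one RK4 step at a time; state shown every 25 steps (Δt=0.5):
t=0.500: state=(0.883, 0.107, 0.010)
t=1.000: state=(0.671, 0.288, 0.041)
t=1.500: state=(0.368, 0.525, 0.107)
t=2.000: state=(0.153, 0.642, 0.204)
t=2.500: state=(0.060, 0.631, 0.309)
t=3.000: state=(0.025, 0.569, 0.407)
t=3.500: state=(0.011, 0.495, 0.493)
t=4.000: state=(0.006, 0.426, 0.568)
t=4.500: state=(0.003, 0.365, 0.632)
t=5.000: state=(0.002, 0.311, 0.687)
t=5.500: state=(0.001, 0.265, 0.734)
t=6.000: state=(0.001, 0.226, 0.773)
t=6.500: state=(0.001, 0.192, 0.807)
t=7.000: state=(0.001, 0.163, 0.836)
t=7.500: state=(0.000, 0.139, 0.861)
t=8.000: state=(0.000, 0.118, 0.881)
t=8.500: state=(0.000, 0.101, 0.899)
t=9.000: state=(0.000, 0.085, 0.914)
t=9.500: state=(0.000, 0.073, 0.927)
t=9.540: state=(0.000, 0.072, 0.928)
compare at T: S=0.000, I=0.072, R=0.928

largest component: R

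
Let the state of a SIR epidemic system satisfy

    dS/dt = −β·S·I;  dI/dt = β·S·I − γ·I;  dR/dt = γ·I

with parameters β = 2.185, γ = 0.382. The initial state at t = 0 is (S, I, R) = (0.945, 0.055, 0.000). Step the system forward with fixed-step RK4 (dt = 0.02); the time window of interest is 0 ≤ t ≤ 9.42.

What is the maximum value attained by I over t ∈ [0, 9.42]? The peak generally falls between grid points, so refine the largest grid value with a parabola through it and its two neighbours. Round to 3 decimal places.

t=0.000: state=(0.945, 0.055, 0.000)
step 1 (dt=0.02): k1=(-0.114, 0.093, 0.021), k2=(-0.115, 0.094, 0.021), k3=(-0.115, 0.094, 0.021), k4=(-0.117, 0.095, 0.022); state += dt/6·(k1+2k2+2k3+k4)
t=0.020: state=(0.943, 0.057, 0.000)
t=0.040: state=(0.940, 0.059, 0.001)
t=0.060: state=(0.938, 0.061, 0.001)
continuing one RK4 step at a time; state shown every 25 steps (Δt=0.5):
t=0.500: state=(0.861, 0.123, 0.016)
t=1.000: state=(0.710, 0.240, 0.050)
t=1.500: state=(0.504, 0.386, 0.110)
t=2.000: state=(0.309, 0.495, 0.195)
t=2.500: state=(0.176, 0.530, 0.294)
t=3.000: state=(0.099, 0.507, 0.394)
t=3.500: state=(0.059, 0.455, 0.486)
t=4.000: state=(0.037, 0.396, 0.567)
t=4.500: state=(0.025, 0.338, 0.637)
t=5.000: state=(0.018, 0.286, 0.697)
t=5.500: state=(0.013, 0.240, 0.747)
t=6.000: state=(0.010, 0.201, 0.789)
t=6.500: state=(0.008, 0.168, 0.824)
t=7.000: state=(0.007, 0.140, 0.853)
t=7.500: state=(0.006, 0.116, 0.878)
t=8.000: state=(0.006, 0.097, 0.898)
t=8.500: state=(0.005, 0.080, 0.915)
t=9.000: state=(0.005, 0.067, 0.929)
t=9.420: state=(0.004, 0.057, 0.939)
largest grid value and its neighbours: I(2.480)=0.53010, I(2.500)=0.53017, I(2.520)=0.53014
parabola through these three points peaks at t≈2.504 with I≈0.53017

max I = 0.530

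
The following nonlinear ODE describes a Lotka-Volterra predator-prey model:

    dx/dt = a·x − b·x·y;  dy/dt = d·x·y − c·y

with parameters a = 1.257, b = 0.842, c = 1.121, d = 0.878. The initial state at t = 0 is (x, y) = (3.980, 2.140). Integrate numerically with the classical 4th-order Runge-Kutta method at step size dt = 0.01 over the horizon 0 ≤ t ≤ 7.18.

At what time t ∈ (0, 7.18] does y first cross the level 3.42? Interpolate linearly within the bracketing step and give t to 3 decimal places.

t=0.000: state=(3.980, 2.140)
step 1 (dt=0.01): k1=(-2.169, 5.079), k2=(-2.248, 5.119), k3=(-2.248, 5.119), k4=(-2.327, 5.157); state += dt/6·(k1+2k2+2k3+k4)
t=0.010: state=(3.958, 2.191)
t=0.020: state=(3.933, 2.243)
t=0.030: state=(3.908, 2.296)
t=0.220: state=(3.157, 3.366)
next step: t=0.230: state=(3.107, 3.421) — y has crossed 3.42
linear interpolation between t=0.220 (3.36577) and t=0.230 (3.42105) → t≈0.230

t = 0.230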